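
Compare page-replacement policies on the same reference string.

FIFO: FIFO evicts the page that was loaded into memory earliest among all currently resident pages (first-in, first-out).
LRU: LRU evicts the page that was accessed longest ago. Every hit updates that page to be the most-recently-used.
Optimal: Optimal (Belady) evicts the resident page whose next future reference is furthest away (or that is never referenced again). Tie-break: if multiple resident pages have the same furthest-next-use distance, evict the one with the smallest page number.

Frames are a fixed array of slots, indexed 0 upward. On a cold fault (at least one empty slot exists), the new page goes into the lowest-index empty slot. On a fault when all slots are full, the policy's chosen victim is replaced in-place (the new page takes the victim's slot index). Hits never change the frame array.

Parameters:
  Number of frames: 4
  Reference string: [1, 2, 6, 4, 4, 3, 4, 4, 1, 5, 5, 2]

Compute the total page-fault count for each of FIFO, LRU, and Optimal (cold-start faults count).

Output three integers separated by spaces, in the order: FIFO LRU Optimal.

Answer: 8 8 6

Derivation:
--- FIFO ---
  step 0: ref 1 -> FAULT, frames=[1,-,-,-] (faults so far: 1)
  step 1: ref 2 -> FAULT, frames=[1,2,-,-] (faults so far: 2)
  step 2: ref 6 -> FAULT, frames=[1,2,6,-] (faults so far: 3)
  step 3: ref 4 -> FAULT, frames=[1,2,6,4] (faults so far: 4)
  step 4: ref 4 -> HIT, frames=[1,2,6,4] (faults so far: 4)
  step 5: ref 3 -> FAULT, evict 1, frames=[3,2,6,4] (faults so far: 5)
  step 6: ref 4 -> HIT, frames=[3,2,6,4] (faults so far: 5)
  step 7: ref 4 -> HIT, frames=[3,2,6,4] (faults so far: 5)
  step 8: ref 1 -> FAULT, evict 2, frames=[3,1,6,4] (faults so far: 6)
  step 9: ref 5 -> FAULT, evict 6, frames=[3,1,5,4] (faults so far: 7)
  step 10: ref 5 -> HIT, frames=[3,1,5,4] (faults so far: 7)
  step 11: ref 2 -> FAULT, evict 4, frames=[3,1,5,2] (faults so far: 8)
  FIFO total faults: 8
--- LRU ---
  step 0: ref 1 -> FAULT, frames=[1,-,-,-] (faults so far: 1)
  step 1: ref 2 -> FAULT, frames=[1,2,-,-] (faults so far: 2)
  step 2: ref 6 -> FAULT, frames=[1,2,6,-] (faults so far: 3)
  step 3: ref 4 -> FAULT, frames=[1,2,6,4] (faults so far: 4)
  step 4: ref 4 -> HIT, frames=[1,2,6,4] (faults so far: 4)
  step 5: ref 3 -> FAULT, evict 1, frames=[3,2,6,4] (faults so far: 5)
  step 6: ref 4 -> HIT, frames=[3,2,6,4] (faults so far: 5)
  step 7: ref 4 -> HIT, frames=[3,2,6,4] (faults so far: 5)
  step 8: ref 1 -> FAULT, evict 2, frames=[3,1,6,4] (faults so far: 6)
  step 9: ref 5 -> FAULT, evict 6, frames=[3,1,5,4] (faults so far: 7)
  step 10: ref 5 -> HIT, frames=[3,1,5,4] (faults so far: 7)
  step 11: ref 2 -> FAULT, evict 3, frames=[2,1,5,4] (faults so far: 8)
  LRU total faults: 8
--- Optimal ---
  step 0: ref 1 -> FAULT, frames=[1,-,-,-] (faults so far: 1)
  step 1: ref 2 -> FAULT, frames=[1,2,-,-] (faults so far: 2)
  step 2: ref 6 -> FAULT, frames=[1,2,6,-] (faults so far: 3)
  step 3: ref 4 -> FAULT, frames=[1,2,6,4] (faults so far: 4)
  step 4: ref 4 -> HIT, frames=[1,2,6,4] (faults so far: 4)
  step 5: ref 3 -> FAULT, evict 6, frames=[1,2,3,4] (faults so far: 5)
  step 6: ref 4 -> HIT, frames=[1,2,3,4] (faults so far: 5)
  step 7: ref 4 -> HIT, frames=[1,2,3,4] (faults so far: 5)
  step 8: ref 1 -> HIT, frames=[1,2,3,4] (faults so far: 5)
  step 9: ref 5 -> FAULT, evict 1, frames=[5,2,3,4] (faults so far: 6)
  step 10: ref 5 -> HIT, frames=[5,2,3,4] (faults so far: 6)
  step 11: ref 2 -> HIT, frames=[5,2,3,4] (faults so far: 6)
  Optimal total faults: 6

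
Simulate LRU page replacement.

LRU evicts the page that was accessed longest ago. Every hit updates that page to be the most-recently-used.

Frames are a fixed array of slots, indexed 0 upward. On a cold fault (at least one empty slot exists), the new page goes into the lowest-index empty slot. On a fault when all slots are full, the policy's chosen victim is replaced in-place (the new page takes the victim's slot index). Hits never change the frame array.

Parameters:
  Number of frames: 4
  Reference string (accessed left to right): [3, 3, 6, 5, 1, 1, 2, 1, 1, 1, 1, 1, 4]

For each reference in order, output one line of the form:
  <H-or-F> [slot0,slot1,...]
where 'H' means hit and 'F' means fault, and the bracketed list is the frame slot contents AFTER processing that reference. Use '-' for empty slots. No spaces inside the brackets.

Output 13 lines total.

F [3,-,-,-]
H [3,-,-,-]
F [3,6,-,-]
F [3,6,5,-]
F [3,6,5,1]
H [3,6,5,1]
F [2,6,5,1]
H [2,6,5,1]
H [2,6,5,1]
H [2,6,5,1]
H [2,6,5,1]
H [2,6,5,1]
F [2,4,5,1]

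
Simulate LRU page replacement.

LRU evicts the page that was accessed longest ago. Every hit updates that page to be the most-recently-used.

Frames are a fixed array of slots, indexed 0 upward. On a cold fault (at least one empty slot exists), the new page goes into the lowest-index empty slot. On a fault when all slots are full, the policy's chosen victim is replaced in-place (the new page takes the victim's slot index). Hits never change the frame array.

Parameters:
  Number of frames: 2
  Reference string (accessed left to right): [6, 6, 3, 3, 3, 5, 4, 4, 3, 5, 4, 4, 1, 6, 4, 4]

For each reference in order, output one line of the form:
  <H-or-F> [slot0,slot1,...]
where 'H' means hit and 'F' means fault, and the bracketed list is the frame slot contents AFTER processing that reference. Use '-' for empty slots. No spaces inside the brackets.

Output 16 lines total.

F [6,-]
H [6,-]
F [6,3]
H [6,3]
H [6,3]
F [5,3]
F [5,4]
H [5,4]
F [3,4]
F [3,5]
F [4,5]
H [4,5]
F [4,1]
F [6,1]
F [6,4]
H [6,4]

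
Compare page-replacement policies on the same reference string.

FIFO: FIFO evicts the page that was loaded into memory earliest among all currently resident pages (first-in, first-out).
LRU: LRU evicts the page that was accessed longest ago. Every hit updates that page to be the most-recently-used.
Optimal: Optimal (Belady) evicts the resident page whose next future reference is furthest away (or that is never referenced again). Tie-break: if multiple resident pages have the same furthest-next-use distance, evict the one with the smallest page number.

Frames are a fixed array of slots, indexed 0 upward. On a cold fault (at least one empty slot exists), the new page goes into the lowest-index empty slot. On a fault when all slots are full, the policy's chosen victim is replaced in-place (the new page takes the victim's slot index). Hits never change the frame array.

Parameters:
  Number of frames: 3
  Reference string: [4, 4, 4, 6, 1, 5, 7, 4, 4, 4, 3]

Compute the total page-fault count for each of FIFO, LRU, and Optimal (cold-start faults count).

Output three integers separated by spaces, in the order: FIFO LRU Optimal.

Answer: 7 7 6

Derivation:
--- FIFO ---
  step 0: ref 4 -> FAULT, frames=[4,-,-] (faults so far: 1)
  step 1: ref 4 -> HIT, frames=[4,-,-] (faults so far: 1)
  step 2: ref 4 -> HIT, frames=[4,-,-] (faults so far: 1)
  step 3: ref 6 -> FAULT, frames=[4,6,-] (faults so far: 2)
  step 4: ref 1 -> FAULT, frames=[4,6,1] (faults so far: 3)
  step 5: ref 5 -> FAULT, evict 4, frames=[5,6,1] (faults so far: 4)
  step 6: ref 7 -> FAULT, evict 6, frames=[5,7,1] (faults so far: 5)
  step 7: ref 4 -> FAULT, evict 1, frames=[5,7,4] (faults so far: 6)
  step 8: ref 4 -> HIT, frames=[5,7,4] (faults so far: 6)
  step 9: ref 4 -> HIT, frames=[5,7,4] (faults so far: 6)
  step 10: ref 3 -> FAULT, evict 5, frames=[3,7,4] (faults so far: 7)
  FIFO total faults: 7
--- LRU ---
  step 0: ref 4 -> FAULT, frames=[4,-,-] (faults so far: 1)
  step 1: ref 4 -> HIT, frames=[4,-,-] (faults so far: 1)
  step 2: ref 4 -> HIT, frames=[4,-,-] (faults so far: 1)
  step 3: ref 6 -> FAULT, frames=[4,6,-] (faults so far: 2)
  step 4: ref 1 -> FAULT, frames=[4,6,1] (faults so far: 3)
  step 5: ref 5 -> FAULT, evict 4, frames=[5,6,1] (faults so far: 4)
  step 6: ref 7 -> FAULT, evict 6, frames=[5,7,1] (faults so far: 5)
  step 7: ref 4 -> FAULT, evict 1, frames=[5,7,4] (faults so far: 6)
  step 8: ref 4 -> HIT, frames=[5,7,4] (faults so far: 6)
  step 9: ref 4 -> HIT, frames=[5,7,4] (faults so far: 6)
  step 10: ref 3 -> FAULT, evict 5, frames=[3,7,4] (faults so far: 7)
  LRU total faults: 7
--- Optimal ---
  step 0: ref 4 -> FAULT, frames=[4,-,-] (faults so far: 1)
  step 1: ref 4 -> HIT, frames=[4,-,-] (faults so far: 1)
  step 2: ref 4 -> HIT, frames=[4,-,-] (faults so far: 1)
  step 3: ref 6 -> FAULT, frames=[4,6,-] (faults so far: 2)
  step 4: ref 1 -> FAULT, frames=[4,6,1] (faults so far: 3)
  step 5: ref 5 -> FAULT, evict 1, frames=[4,6,5] (faults so far: 4)
  step 6: ref 7 -> FAULT, evict 5, frames=[4,6,7] (faults so far: 5)
  step 7: ref 4 -> HIT, frames=[4,6,7] (faults so far: 5)
  step 8: ref 4 -> HIT, frames=[4,6,7] (faults so far: 5)
  step 9: ref 4 -> HIT, frames=[4,6,7] (faults so far: 5)
  step 10: ref 3 -> FAULT, evict 4, frames=[3,6,7] (faults so far: 6)
  Optimal total faults: 6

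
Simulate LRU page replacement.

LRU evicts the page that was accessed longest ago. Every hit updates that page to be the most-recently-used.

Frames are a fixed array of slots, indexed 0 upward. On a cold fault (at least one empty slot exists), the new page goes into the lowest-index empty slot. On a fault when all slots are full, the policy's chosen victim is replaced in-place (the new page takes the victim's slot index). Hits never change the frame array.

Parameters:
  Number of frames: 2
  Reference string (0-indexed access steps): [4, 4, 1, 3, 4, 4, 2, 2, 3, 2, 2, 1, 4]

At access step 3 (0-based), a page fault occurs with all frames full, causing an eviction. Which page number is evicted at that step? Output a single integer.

Answer: 4

Derivation:
Step 0: ref 4 -> FAULT, frames=[4,-]
Step 1: ref 4 -> HIT, frames=[4,-]
Step 2: ref 1 -> FAULT, frames=[4,1]
Step 3: ref 3 -> FAULT, evict 4, frames=[3,1]
At step 3: evicted page 4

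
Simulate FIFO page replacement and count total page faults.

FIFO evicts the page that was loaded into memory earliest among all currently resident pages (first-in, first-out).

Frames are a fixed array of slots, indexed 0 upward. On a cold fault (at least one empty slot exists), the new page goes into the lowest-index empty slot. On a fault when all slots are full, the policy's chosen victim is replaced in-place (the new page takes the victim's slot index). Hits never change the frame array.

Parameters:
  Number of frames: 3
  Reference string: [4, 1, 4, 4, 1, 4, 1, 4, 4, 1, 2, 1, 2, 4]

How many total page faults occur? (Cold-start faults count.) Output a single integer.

Answer: 3

Derivation:
Step 0: ref 4 → FAULT, frames=[4,-,-]
Step 1: ref 1 → FAULT, frames=[4,1,-]
Step 2: ref 4 → HIT, frames=[4,1,-]
Step 3: ref 4 → HIT, frames=[4,1,-]
Step 4: ref 1 → HIT, frames=[4,1,-]
Step 5: ref 4 → HIT, frames=[4,1,-]
Step 6: ref 1 → HIT, frames=[4,1,-]
Step 7: ref 4 → HIT, frames=[4,1,-]
Step 8: ref 4 → HIT, frames=[4,1,-]
Step 9: ref 1 → HIT, frames=[4,1,-]
Step 10: ref 2 → FAULT, frames=[4,1,2]
Step 11: ref 1 → HIT, frames=[4,1,2]
Step 12: ref 2 → HIT, frames=[4,1,2]
Step 13: ref 4 → HIT, frames=[4,1,2]
Total faults: 3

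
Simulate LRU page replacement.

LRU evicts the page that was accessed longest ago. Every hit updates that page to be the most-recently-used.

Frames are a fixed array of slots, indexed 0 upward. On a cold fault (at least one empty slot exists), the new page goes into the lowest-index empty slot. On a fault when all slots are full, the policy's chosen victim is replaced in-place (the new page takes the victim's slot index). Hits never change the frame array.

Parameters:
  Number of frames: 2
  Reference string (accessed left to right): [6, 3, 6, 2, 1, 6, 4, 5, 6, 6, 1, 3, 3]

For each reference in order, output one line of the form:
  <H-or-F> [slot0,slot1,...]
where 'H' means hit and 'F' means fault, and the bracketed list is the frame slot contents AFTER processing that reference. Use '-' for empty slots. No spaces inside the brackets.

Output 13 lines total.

F [6,-]
F [6,3]
H [6,3]
F [6,2]
F [1,2]
F [1,6]
F [4,6]
F [4,5]
F [6,5]
H [6,5]
F [6,1]
F [3,1]
H [3,1]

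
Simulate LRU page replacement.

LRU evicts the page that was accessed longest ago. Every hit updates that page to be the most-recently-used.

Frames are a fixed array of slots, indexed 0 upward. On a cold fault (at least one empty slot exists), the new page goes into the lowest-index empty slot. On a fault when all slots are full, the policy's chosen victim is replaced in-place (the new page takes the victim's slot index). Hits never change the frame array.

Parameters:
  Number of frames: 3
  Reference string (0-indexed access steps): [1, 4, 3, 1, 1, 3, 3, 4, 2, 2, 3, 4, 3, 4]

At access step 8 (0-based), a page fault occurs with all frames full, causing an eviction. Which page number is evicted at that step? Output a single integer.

Answer: 1

Derivation:
Step 0: ref 1 -> FAULT, frames=[1,-,-]
Step 1: ref 4 -> FAULT, frames=[1,4,-]
Step 2: ref 3 -> FAULT, frames=[1,4,3]
Step 3: ref 1 -> HIT, frames=[1,4,3]
Step 4: ref 1 -> HIT, frames=[1,4,3]
Step 5: ref 3 -> HIT, frames=[1,4,3]
Step 6: ref 3 -> HIT, frames=[1,4,3]
Step 7: ref 4 -> HIT, frames=[1,4,3]
Step 8: ref 2 -> FAULT, evict 1, frames=[2,4,3]
At step 8: evicted page 1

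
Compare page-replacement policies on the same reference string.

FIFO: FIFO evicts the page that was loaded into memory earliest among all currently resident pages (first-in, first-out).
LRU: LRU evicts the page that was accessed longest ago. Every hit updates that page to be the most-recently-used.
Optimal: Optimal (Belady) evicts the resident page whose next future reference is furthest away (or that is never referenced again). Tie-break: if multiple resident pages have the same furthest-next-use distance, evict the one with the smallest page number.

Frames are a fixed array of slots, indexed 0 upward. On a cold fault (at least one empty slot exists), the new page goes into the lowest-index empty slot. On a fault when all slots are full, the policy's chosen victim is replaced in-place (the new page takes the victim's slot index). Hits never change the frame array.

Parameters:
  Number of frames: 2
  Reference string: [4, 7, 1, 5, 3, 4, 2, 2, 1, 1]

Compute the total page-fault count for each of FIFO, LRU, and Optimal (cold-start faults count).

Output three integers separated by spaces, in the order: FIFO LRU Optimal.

--- FIFO ---
  step 0: ref 4 -> FAULT, frames=[4,-] (faults so far: 1)
  step 1: ref 7 -> FAULT, frames=[4,7] (faults so far: 2)
  step 2: ref 1 -> FAULT, evict 4, frames=[1,7] (faults so far: 3)
  step 3: ref 5 -> FAULT, evict 7, frames=[1,5] (faults so far: 4)
  step 4: ref 3 -> FAULT, evict 1, frames=[3,5] (faults so far: 5)
  step 5: ref 4 -> FAULT, evict 5, frames=[3,4] (faults so far: 6)
  step 6: ref 2 -> FAULT, evict 3, frames=[2,4] (faults so far: 7)
  step 7: ref 2 -> HIT, frames=[2,4] (faults so far: 7)
  step 8: ref 1 -> FAULT, evict 4, frames=[2,1] (faults so far: 8)
  step 9: ref 1 -> HIT, frames=[2,1] (faults so far: 8)
  FIFO total faults: 8
--- LRU ---
  step 0: ref 4 -> FAULT, frames=[4,-] (faults so far: 1)
  step 1: ref 7 -> FAULT, frames=[4,7] (faults so far: 2)
  step 2: ref 1 -> FAULT, evict 4, frames=[1,7] (faults so far: 3)
  step 3: ref 5 -> FAULT, evict 7, frames=[1,5] (faults so far: 4)
  step 4: ref 3 -> FAULT, evict 1, frames=[3,5] (faults so far: 5)
  step 5: ref 4 -> FAULT, evict 5, frames=[3,4] (faults so far: 6)
  step 6: ref 2 -> FAULT, evict 3, frames=[2,4] (faults so far: 7)
  step 7: ref 2 -> HIT, frames=[2,4] (faults so far: 7)
  step 8: ref 1 -> FAULT, evict 4, frames=[2,1] (faults so far: 8)
  step 9: ref 1 -> HIT, frames=[2,1] (faults so far: 8)
  LRU total faults: 8
--- Optimal ---
  step 0: ref 4 -> FAULT, frames=[4,-] (faults so far: 1)
  step 1: ref 7 -> FAULT, frames=[4,7] (faults so far: 2)
  step 2: ref 1 -> FAULT, evict 7, frames=[4,1] (faults so far: 3)
  step 3: ref 5 -> FAULT, evict 1, frames=[4,5] (faults so far: 4)
  step 4: ref 3 -> FAULT, evict 5, frames=[4,3] (faults so far: 5)
  step 5: ref 4 -> HIT, frames=[4,3] (faults so far: 5)
  step 6: ref 2 -> FAULT, evict 3, frames=[4,2] (faults so far: 6)
  step 7: ref 2 -> HIT, frames=[4,2] (faults so far: 6)
  step 8: ref 1 -> FAULT, evict 2, frames=[4,1] (faults so far: 7)
  step 9: ref 1 -> HIT, frames=[4,1] (faults so far: 7)
  Optimal total faults: 7

Answer: 8 8 7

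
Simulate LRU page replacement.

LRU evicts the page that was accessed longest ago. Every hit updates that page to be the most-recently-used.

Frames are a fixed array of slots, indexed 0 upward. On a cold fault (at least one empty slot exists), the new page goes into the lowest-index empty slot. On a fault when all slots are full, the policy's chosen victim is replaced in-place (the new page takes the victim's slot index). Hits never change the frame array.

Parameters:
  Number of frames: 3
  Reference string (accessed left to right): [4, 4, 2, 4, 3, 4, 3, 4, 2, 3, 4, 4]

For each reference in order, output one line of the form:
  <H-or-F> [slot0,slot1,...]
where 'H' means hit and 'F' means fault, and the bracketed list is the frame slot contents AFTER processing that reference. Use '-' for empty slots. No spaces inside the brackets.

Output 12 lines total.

F [4,-,-]
H [4,-,-]
F [4,2,-]
H [4,2,-]
F [4,2,3]
H [4,2,3]
H [4,2,3]
H [4,2,3]
H [4,2,3]
H [4,2,3]
H [4,2,3]
H [4,2,3]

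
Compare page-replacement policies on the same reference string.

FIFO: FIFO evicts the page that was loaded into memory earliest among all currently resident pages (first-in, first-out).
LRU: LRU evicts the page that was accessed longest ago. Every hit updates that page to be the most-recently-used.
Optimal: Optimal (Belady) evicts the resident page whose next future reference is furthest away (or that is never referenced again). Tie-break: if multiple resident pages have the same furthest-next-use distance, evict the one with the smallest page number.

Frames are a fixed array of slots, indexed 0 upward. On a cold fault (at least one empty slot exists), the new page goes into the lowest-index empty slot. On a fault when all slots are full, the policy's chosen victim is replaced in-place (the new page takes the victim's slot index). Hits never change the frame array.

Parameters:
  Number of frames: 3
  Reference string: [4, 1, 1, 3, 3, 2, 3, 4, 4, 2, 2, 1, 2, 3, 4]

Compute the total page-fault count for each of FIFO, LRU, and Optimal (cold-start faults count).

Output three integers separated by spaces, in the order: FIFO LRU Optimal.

--- FIFO ---
  step 0: ref 4 -> FAULT, frames=[4,-,-] (faults so far: 1)
  step 1: ref 1 -> FAULT, frames=[4,1,-] (faults so far: 2)
  step 2: ref 1 -> HIT, frames=[4,1,-] (faults so far: 2)
  step 3: ref 3 -> FAULT, frames=[4,1,3] (faults so far: 3)
  step 4: ref 3 -> HIT, frames=[4,1,3] (faults so far: 3)
  step 5: ref 2 -> FAULT, evict 4, frames=[2,1,3] (faults so far: 4)
  step 6: ref 3 -> HIT, frames=[2,1,3] (faults so far: 4)
  step 7: ref 4 -> FAULT, evict 1, frames=[2,4,3] (faults so far: 5)
  step 8: ref 4 -> HIT, frames=[2,4,3] (faults so far: 5)
  step 9: ref 2 -> HIT, frames=[2,4,3] (faults so far: 5)
  step 10: ref 2 -> HIT, frames=[2,4,3] (faults so far: 5)
  step 11: ref 1 -> FAULT, evict 3, frames=[2,4,1] (faults so far: 6)
  step 12: ref 2 -> HIT, frames=[2,4,1] (faults so far: 6)
  step 13: ref 3 -> FAULT, evict 2, frames=[3,4,1] (faults so far: 7)
  step 14: ref 4 -> HIT, frames=[3,4,1] (faults so far: 7)
  FIFO total faults: 7
--- LRU ---
  step 0: ref 4 -> FAULT, frames=[4,-,-] (faults so far: 1)
  step 1: ref 1 -> FAULT, frames=[4,1,-] (faults so far: 2)
  step 2: ref 1 -> HIT, frames=[4,1,-] (faults so far: 2)
  step 3: ref 3 -> FAULT, frames=[4,1,3] (faults so far: 3)
  step 4: ref 3 -> HIT, frames=[4,1,3] (faults so far: 3)
  step 5: ref 2 -> FAULT, evict 4, frames=[2,1,3] (faults so far: 4)
  step 6: ref 3 -> HIT, frames=[2,1,3] (faults so far: 4)
  step 7: ref 4 -> FAULT, evict 1, frames=[2,4,3] (faults so far: 5)
  step 8: ref 4 -> HIT, frames=[2,4,3] (faults so far: 5)
  step 9: ref 2 -> HIT, frames=[2,4,3] (faults so far: 5)
  step 10: ref 2 -> HIT, frames=[2,4,3] (faults so far: 5)
  step 11: ref 1 -> FAULT, evict 3, frames=[2,4,1] (faults so far: 6)
  step 12: ref 2 -> HIT, frames=[2,4,1] (faults so far: 6)
  step 13: ref 3 -> FAULT, evict 4, frames=[2,3,1] (faults so far: 7)
  step 14: ref 4 -> FAULT, evict 1, frames=[2,3,4] (faults so far: 8)
  LRU total faults: 8
--- Optimal ---
  step 0: ref 4 -> FAULT, frames=[4,-,-] (faults so far: 1)
  step 1: ref 1 -> FAULT, frames=[4,1,-] (faults so far: 2)
  step 2: ref 1 -> HIT, frames=[4,1,-] (faults so far: 2)
  step 3: ref 3 -> FAULT, frames=[4,1,3] (faults so far: 3)
  step 4: ref 3 -> HIT, frames=[4,1,3] (faults so far: 3)
  step 5: ref 2 -> FAULT, evict 1, frames=[4,2,3] (faults so far: 4)
  step 6: ref 3 -> HIT, frames=[4,2,3] (faults so far: 4)
  step 7: ref 4 -> HIT, frames=[4,2,3] (faults so far: 4)
  step 8: ref 4 -> HIT, frames=[4,2,3] (faults so far: 4)
  step 9: ref 2 -> HIT, frames=[4,2,3] (faults so far: 4)
  step 10: ref 2 -> HIT, frames=[4,2,3] (faults so far: 4)
  step 11: ref 1 -> FAULT, evict 4, frames=[1,2,3] (faults so far: 5)
  step 12: ref 2 -> HIT, frames=[1,2,3] (faults so far: 5)
  step 13: ref 3 -> HIT, frames=[1,2,3] (faults so far: 5)
  step 14: ref 4 -> FAULT, evict 1, frames=[4,2,3] (faults so far: 6)
  Optimal total faults: 6

Answer: 7 8 6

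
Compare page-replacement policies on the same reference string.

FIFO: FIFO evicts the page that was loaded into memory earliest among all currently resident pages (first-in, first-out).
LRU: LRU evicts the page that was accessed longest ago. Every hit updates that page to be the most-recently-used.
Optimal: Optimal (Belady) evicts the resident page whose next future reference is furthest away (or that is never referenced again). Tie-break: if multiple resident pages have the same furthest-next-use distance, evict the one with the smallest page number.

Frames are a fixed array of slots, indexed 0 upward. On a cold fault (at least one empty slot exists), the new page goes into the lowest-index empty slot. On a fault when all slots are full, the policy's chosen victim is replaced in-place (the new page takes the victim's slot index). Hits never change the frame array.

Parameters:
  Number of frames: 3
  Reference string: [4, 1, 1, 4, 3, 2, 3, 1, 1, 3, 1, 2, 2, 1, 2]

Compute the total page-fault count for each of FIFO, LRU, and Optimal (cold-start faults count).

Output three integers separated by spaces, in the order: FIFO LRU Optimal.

--- FIFO ---
  step 0: ref 4 -> FAULT, frames=[4,-,-] (faults so far: 1)
  step 1: ref 1 -> FAULT, frames=[4,1,-] (faults so far: 2)
  step 2: ref 1 -> HIT, frames=[4,1,-] (faults so far: 2)
  step 3: ref 4 -> HIT, frames=[4,1,-] (faults so far: 2)
  step 4: ref 3 -> FAULT, frames=[4,1,3] (faults so far: 3)
  step 5: ref 2 -> FAULT, evict 4, frames=[2,1,3] (faults so far: 4)
  step 6: ref 3 -> HIT, frames=[2,1,3] (faults so far: 4)
  step 7: ref 1 -> HIT, frames=[2,1,3] (faults so far: 4)
  step 8: ref 1 -> HIT, frames=[2,1,3] (faults so far: 4)
  step 9: ref 3 -> HIT, frames=[2,1,3] (faults so far: 4)
  step 10: ref 1 -> HIT, frames=[2,1,3] (faults so far: 4)
  step 11: ref 2 -> HIT, frames=[2,1,3] (faults so far: 4)
  step 12: ref 2 -> HIT, frames=[2,1,3] (faults so far: 4)
  step 13: ref 1 -> HIT, frames=[2,1,3] (faults so far: 4)
  step 14: ref 2 -> HIT, frames=[2,1,3] (faults so far: 4)
  FIFO total faults: 4
--- LRU ---
  step 0: ref 4 -> FAULT, frames=[4,-,-] (faults so far: 1)
  step 1: ref 1 -> FAULT, frames=[4,1,-] (faults so far: 2)
  step 2: ref 1 -> HIT, frames=[4,1,-] (faults so far: 2)
  step 3: ref 4 -> HIT, frames=[4,1,-] (faults so far: 2)
  step 4: ref 3 -> FAULT, frames=[4,1,3] (faults so far: 3)
  step 5: ref 2 -> FAULT, evict 1, frames=[4,2,3] (faults so far: 4)
  step 6: ref 3 -> HIT, frames=[4,2,3] (faults so far: 4)
  step 7: ref 1 -> FAULT, evict 4, frames=[1,2,3] (faults so far: 5)
  step 8: ref 1 -> HIT, frames=[1,2,3] (faults so far: 5)
  step 9: ref 3 -> HIT, frames=[1,2,3] (faults so far: 5)
  step 10: ref 1 -> HIT, frames=[1,2,3] (faults so far: 5)
  step 11: ref 2 -> HIT, frames=[1,2,3] (faults so far: 5)
  step 12: ref 2 -> HIT, frames=[1,2,3] (faults so far: 5)
  step 13: ref 1 -> HIT, frames=[1,2,3] (faults so far: 5)
  step 14: ref 2 -> HIT, frames=[1,2,3] (faults so far: 5)
  LRU total faults: 5
--- Optimal ---
  step 0: ref 4 -> FAULT, frames=[4,-,-] (faults so far: 1)
  step 1: ref 1 -> FAULT, frames=[4,1,-] (faults so far: 2)
  step 2: ref 1 -> HIT, frames=[4,1,-] (faults so far: 2)
  step 3: ref 4 -> HIT, frames=[4,1,-] (faults so far: 2)
  step 4: ref 3 -> FAULT, frames=[4,1,3] (faults so far: 3)
  step 5: ref 2 -> FAULT, evict 4, frames=[2,1,3] (faults so far: 4)
  step 6: ref 3 -> HIT, frames=[2,1,3] (faults so far: 4)
  step 7: ref 1 -> HIT, frames=[2,1,3] (faults so far: 4)
  step 8: ref 1 -> HIT, frames=[2,1,3] (faults so far: 4)
  step 9: ref 3 -> HIT, frames=[2,1,3] (faults so far: 4)
  step 10: ref 1 -> HIT, frames=[2,1,3] (faults so far: 4)
  step 11: ref 2 -> HIT, frames=[2,1,3] (faults so far: 4)
  step 12: ref 2 -> HIT, frames=[2,1,3] (faults so far: 4)
  step 13: ref 1 -> HIT, frames=[2,1,3] (faults so far: 4)
  step 14: ref 2 -> HIT, frames=[2,1,3] (faults so far: 4)
  Optimal total faults: 4

Answer: 4 5 4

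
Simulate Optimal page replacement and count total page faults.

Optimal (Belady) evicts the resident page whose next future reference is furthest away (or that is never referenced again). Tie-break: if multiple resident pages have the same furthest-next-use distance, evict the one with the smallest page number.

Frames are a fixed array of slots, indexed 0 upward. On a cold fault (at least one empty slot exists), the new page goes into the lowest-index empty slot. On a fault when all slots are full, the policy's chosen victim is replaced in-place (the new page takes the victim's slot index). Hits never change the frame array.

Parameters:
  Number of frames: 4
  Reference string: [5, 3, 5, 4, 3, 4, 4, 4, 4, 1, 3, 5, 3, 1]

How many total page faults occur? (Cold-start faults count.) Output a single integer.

Step 0: ref 5 → FAULT, frames=[5,-,-,-]
Step 1: ref 3 → FAULT, frames=[5,3,-,-]
Step 2: ref 5 → HIT, frames=[5,3,-,-]
Step 3: ref 4 → FAULT, frames=[5,3,4,-]
Step 4: ref 3 → HIT, frames=[5,3,4,-]
Step 5: ref 4 → HIT, frames=[5,3,4,-]
Step 6: ref 4 → HIT, frames=[5,3,4,-]
Step 7: ref 4 → HIT, frames=[5,3,4,-]
Step 8: ref 4 → HIT, frames=[5,3,4,-]
Step 9: ref 1 → FAULT, frames=[5,3,4,1]
Step 10: ref 3 → HIT, frames=[5,3,4,1]
Step 11: ref 5 → HIT, frames=[5,3,4,1]
Step 12: ref 3 → HIT, frames=[5,3,4,1]
Step 13: ref 1 → HIT, frames=[5,3,4,1]
Total faults: 4

Answer: 4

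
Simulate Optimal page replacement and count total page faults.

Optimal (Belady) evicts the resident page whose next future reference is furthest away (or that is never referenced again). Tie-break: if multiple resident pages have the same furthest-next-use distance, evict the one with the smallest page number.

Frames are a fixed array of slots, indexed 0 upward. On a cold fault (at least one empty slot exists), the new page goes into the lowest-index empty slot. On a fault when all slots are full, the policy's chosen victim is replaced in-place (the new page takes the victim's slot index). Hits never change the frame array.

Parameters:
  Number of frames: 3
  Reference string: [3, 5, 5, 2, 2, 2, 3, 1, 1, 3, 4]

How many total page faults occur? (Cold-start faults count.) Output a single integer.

Step 0: ref 3 → FAULT, frames=[3,-,-]
Step 1: ref 5 → FAULT, frames=[3,5,-]
Step 2: ref 5 → HIT, frames=[3,5,-]
Step 3: ref 2 → FAULT, frames=[3,5,2]
Step 4: ref 2 → HIT, frames=[3,5,2]
Step 5: ref 2 → HIT, frames=[3,5,2]
Step 6: ref 3 → HIT, frames=[3,5,2]
Step 7: ref 1 → FAULT (evict 2), frames=[3,5,1]
Step 8: ref 1 → HIT, frames=[3,5,1]
Step 9: ref 3 → HIT, frames=[3,5,1]
Step 10: ref 4 → FAULT (evict 1), frames=[3,5,4]
Total faults: 5

Answer: 5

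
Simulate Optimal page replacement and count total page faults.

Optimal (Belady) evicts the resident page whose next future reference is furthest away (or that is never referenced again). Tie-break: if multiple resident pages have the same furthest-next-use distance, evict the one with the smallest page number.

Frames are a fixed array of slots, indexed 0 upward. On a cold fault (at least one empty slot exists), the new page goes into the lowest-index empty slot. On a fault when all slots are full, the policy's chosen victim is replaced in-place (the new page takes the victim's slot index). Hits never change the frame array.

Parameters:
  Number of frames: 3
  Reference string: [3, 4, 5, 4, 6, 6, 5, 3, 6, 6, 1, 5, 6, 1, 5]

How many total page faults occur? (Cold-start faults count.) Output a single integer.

Answer: 5

Derivation:
Step 0: ref 3 → FAULT, frames=[3,-,-]
Step 1: ref 4 → FAULT, frames=[3,4,-]
Step 2: ref 5 → FAULT, frames=[3,4,5]
Step 3: ref 4 → HIT, frames=[3,4,5]
Step 4: ref 6 → FAULT (evict 4), frames=[3,6,5]
Step 5: ref 6 → HIT, frames=[3,6,5]
Step 6: ref 5 → HIT, frames=[3,6,5]
Step 7: ref 3 → HIT, frames=[3,6,5]
Step 8: ref 6 → HIT, frames=[3,6,5]
Step 9: ref 6 → HIT, frames=[3,6,5]
Step 10: ref 1 → FAULT (evict 3), frames=[1,6,5]
Step 11: ref 5 → HIT, frames=[1,6,5]
Step 12: ref 6 → HIT, frames=[1,6,5]
Step 13: ref 1 → HIT, frames=[1,6,5]
Step 14: ref 5 → HIT, frames=[1,6,5]
Total faults: 5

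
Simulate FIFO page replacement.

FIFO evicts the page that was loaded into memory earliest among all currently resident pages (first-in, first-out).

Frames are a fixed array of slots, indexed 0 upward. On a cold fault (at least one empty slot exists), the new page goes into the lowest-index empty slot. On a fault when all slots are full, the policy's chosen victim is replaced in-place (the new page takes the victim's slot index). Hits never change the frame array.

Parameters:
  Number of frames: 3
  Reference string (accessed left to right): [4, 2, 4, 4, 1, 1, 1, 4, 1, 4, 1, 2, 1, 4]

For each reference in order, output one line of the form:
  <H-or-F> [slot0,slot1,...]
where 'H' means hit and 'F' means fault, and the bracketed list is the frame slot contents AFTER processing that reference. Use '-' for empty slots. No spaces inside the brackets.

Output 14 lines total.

F [4,-,-]
F [4,2,-]
H [4,2,-]
H [4,2,-]
F [4,2,1]
H [4,2,1]
H [4,2,1]
H [4,2,1]
H [4,2,1]
H [4,2,1]
H [4,2,1]
H [4,2,1]
H [4,2,1]
H [4,2,1]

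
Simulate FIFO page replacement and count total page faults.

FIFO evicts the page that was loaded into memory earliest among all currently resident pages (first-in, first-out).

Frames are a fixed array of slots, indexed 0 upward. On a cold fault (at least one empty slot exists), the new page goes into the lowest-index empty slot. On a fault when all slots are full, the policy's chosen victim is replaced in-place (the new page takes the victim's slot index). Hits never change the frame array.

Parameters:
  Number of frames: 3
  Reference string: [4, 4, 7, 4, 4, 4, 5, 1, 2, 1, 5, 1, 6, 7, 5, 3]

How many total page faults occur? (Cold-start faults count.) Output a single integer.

Answer: 9

Derivation:
Step 0: ref 4 → FAULT, frames=[4,-,-]
Step 1: ref 4 → HIT, frames=[4,-,-]
Step 2: ref 7 → FAULT, frames=[4,7,-]
Step 3: ref 4 → HIT, frames=[4,7,-]
Step 4: ref 4 → HIT, frames=[4,7,-]
Step 5: ref 4 → HIT, frames=[4,7,-]
Step 6: ref 5 → FAULT, frames=[4,7,5]
Step 7: ref 1 → FAULT (evict 4), frames=[1,7,5]
Step 8: ref 2 → FAULT (evict 7), frames=[1,2,5]
Step 9: ref 1 → HIT, frames=[1,2,5]
Step 10: ref 5 → HIT, frames=[1,2,5]
Step 11: ref 1 → HIT, frames=[1,2,5]
Step 12: ref 6 → FAULT (evict 5), frames=[1,2,6]
Step 13: ref 7 → FAULT (evict 1), frames=[7,2,6]
Step 14: ref 5 → FAULT (evict 2), frames=[7,5,6]
Step 15: ref 3 → FAULT (evict 6), frames=[7,5,3]
Total faults: 9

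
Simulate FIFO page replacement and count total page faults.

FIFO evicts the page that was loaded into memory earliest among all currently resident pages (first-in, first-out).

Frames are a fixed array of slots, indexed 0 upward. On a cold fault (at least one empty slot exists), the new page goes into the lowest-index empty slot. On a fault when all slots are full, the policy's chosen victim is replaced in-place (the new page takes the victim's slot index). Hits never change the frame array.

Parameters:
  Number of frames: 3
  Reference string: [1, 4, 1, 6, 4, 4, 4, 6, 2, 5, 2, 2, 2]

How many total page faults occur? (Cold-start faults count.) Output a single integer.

Answer: 5

Derivation:
Step 0: ref 1 → FAULT, frames=[1,-,-]
Step 1: ref 4 → FAULT, frames=[1,4,-]
Step 2: ref 1 → HIT, frames=[1,4,-]
Step 3: ref 6 → FAULT, frames=[1,4,6]
Step 4: ref 4 → HIT, frames=[1,4,6]
Step 5: ref 4 → HIT, frames=[1,4,6]
Step 6: ref 4 → HIT, frames=[1,4,6]
Step 7: ref 6 → HIT, frames=[1,4,6]
Step 8: ref 2 → FAULT (evict 1), frames=[2,4,6]
Step 9: ref 5 → FAULT (evict 4), frames=[2,5,6]
Step 10: ref 2 → HIT, frames=[2,5,6]
Step 11: ref 2 → HIT, frames=[2,5,6]
Step 12: ref 2 → HIT, frames=[2,5,6]
Total faults: 5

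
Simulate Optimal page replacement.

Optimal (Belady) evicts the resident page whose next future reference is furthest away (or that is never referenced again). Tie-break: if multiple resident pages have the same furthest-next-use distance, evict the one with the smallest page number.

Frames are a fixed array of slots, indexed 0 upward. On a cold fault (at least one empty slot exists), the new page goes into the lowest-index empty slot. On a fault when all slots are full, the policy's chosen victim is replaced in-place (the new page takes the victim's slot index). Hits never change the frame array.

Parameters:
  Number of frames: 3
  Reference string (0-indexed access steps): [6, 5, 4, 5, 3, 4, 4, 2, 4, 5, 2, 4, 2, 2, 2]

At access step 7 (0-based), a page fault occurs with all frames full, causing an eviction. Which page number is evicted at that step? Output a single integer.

Step 0: ref 6 -> FAULT, frames=[6,-,-]
Step 1: ref 5 -> FAULT, frames=[6,5,-]
Step 2: ref 4 -> FAULT, frames=[6,5,4]
Step 3: ref 5 -> HIT, frames=[6,5,4]
Step 4: ref 3 -> FAULT, evict 6, frames=[3,5,4]
Step 5: ref 4 -> HIT, frames=[3,5,4]
Step 6: ref 4 -> HIT, frames=[3,5,4]
Step 7: ref 2 -> FAULT, evict 3, frames=[2,5,4]
At step 7: evicted page 3

Answer: 3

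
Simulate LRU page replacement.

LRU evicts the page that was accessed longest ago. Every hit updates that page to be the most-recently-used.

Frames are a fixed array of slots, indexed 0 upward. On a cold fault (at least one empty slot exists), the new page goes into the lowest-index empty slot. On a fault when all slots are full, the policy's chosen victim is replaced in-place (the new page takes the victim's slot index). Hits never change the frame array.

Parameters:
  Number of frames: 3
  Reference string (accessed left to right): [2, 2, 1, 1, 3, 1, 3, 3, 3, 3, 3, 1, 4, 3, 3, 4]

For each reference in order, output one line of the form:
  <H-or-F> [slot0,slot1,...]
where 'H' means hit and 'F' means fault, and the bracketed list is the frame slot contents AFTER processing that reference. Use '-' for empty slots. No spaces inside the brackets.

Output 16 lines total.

F [2,-,-]
H [2,-,-]
F [2,1,-]
H [2,1,-]
F [2,1,3]
H [2,1,3]
H [2,1,3]
H [2,1,3]
H [2,1,3]
H [2,1,3]
H [2,1,3]
H [2,1,3]
F [4,1,3]
H [4,1,3]
H [4,1,3]
H [4,1,3]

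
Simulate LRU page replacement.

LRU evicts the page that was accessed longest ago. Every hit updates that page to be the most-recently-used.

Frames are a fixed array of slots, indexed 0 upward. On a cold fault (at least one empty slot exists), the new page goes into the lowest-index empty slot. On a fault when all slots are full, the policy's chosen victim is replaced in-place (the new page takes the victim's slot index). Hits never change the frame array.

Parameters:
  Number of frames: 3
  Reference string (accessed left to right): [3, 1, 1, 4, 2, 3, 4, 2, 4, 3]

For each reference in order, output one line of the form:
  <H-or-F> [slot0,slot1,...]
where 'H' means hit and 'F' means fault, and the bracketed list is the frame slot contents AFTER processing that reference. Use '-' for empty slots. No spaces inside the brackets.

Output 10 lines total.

F [3,-,-]
F [3,1,-]
H [3,1,-]
F [3,1,4]
F [2,1,4]
F [2,3,4]
H [2,3,4]
H [2,3,4]
H [2,3,4]
H [2,3,4]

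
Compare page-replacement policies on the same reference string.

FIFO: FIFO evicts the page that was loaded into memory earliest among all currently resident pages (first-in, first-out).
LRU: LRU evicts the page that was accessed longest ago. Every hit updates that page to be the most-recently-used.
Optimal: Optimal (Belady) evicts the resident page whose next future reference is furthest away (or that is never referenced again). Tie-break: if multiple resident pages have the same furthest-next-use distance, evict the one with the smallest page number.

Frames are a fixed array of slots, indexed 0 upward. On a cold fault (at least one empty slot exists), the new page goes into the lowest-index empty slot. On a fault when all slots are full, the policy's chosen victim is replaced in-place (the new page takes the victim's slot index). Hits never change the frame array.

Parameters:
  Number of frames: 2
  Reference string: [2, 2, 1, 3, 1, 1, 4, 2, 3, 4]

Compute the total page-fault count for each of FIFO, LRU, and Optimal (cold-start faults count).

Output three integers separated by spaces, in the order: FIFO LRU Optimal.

Answer: 7 7 6

Derivation:
--- FIFO ---
  step 0: ref 2 -> FAULT, frames=[2,-] (faults so far: 1)
  step 1: ref 2 -> HIT, frames=[2,-] (faults so far: 1)
  step 2: ref 1 -> FAULT, frames=[2,1] (faults so far: 2)
  step 3: ref 3 -> FAULT, evict 2, frames=[3,1] (faults so far: 3)
  step 4: ref 1 -> HIT, frames=[3,1] (faults so far: 3)
  step 5: ref 1 -> HIT, frames=[3,1] (faults so far: 3)
  step 6: ref 4 -> FAULT, evict 1, frames=[3,4] (faults so far: 4)
  step 7: ref 2 -> FAULT, evict 3, frames=[2,4] (faults so far: 5)
  step 8: ref 3 -> FAULT, evict 4, frames=[2,3] (faults so far: 6)
  step 9: ref 4 -> FAULT, evict 2, frames=[4,3] (faults so far: 7)
  FIFO total faults: 7
--- LRU ---
  step 0: ref 2 -> FAULT, frames=[2,-] (faults so far: 1)
  step 1: ref 2 -> HIT, frames=[2,-] (faults so far: 1)
  step 2: ref 1 -> FAULT, frames=[2,1] (faults so far: 2)
  step 3: ref 3 -> FAULT, evict 2, frames=[3,1] (faults so far: 3)
  step 4: ref 1 -> HIT, frames=[3,1] (faults so far: 3)
  step 5: ref 1 -> HIT, frames=[3,1] (faults so far: 3)
  step 6: ref 4 -> FAULT, evict 3, frames=[4,1] (faults so far: 4)
  step 7: ref 2 -> FAULT, evict 1, frames=[4,2] (faults so far: 5)
  step 8: ref 3 -> FAULT, evict 4, frames=[3,2] (faults so far: 6)
  step 9: ref 4 -> FAULT, evict 2, frames=[3,4] (faults so far: 7)
  LRU total faults: 7
--- Optimal ---
  step 0: ref 2 -> FAULT, frames=[2,-] (faults so far: 1)
  step 1: ref 2 -> HIT, frames=[2,-] (faults so far: 1)
  step 2: ref 1 -> FAULT, frames=[2,1] (faults so far: 2)
  step 3: ref 3 -> FAULT, evict 2, frames=[3,1] (faults so far: 3)
  step 4: ref 1 -> HIT, frames=[3,1] (faults so far: 3)
  step 5: ref 1 -> HIT, frames=[3,1] (faults so far: 3)
  step 6: ref 4 -> FAULT, evict 1, frames=[3,4] (faults so far: 4)
  step 7: ref 2 -> FAULT, evict 4, frames=[3,2] (faults so far: 5)
  step 8: ref 3 -> HIT, frames=[3,2] (faults so far: 5)
  step 9: ref 4 -> FAULT, evict 2, frames=[3,4] (faults so far: 6)
  Optimal total faults: 6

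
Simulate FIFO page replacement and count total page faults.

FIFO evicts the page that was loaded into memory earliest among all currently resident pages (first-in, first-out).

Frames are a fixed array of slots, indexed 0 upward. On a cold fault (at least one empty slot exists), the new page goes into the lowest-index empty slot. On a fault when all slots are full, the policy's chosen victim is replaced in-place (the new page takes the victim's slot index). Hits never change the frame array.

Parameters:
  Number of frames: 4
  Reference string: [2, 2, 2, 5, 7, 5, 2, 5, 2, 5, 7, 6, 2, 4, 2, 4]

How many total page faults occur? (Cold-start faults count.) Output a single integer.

Answer: 6

Derivation:
Step 0: ref 2 → FAULT, frames=[2,-,-,-]
Step 1: ref 2 → HIT, frames=[2,-,-,-]
Step 2: ref 2 → HIT, frames=[2,-,-,-]
Step 3: ref 5 → FAULT, frames=[2,5,-,-]
Step 4: ref 7 → FAULT, frames=[2,5,7,-]
Step 5: ref 5 → HIT, frames=[2,5,7,-]
Step 6: ref 2 → HIT, frames=[2,5,7,-]
Step 7: ref 5 → HIT, frames=[2,5,7,-]
Step 8: ref 2 → HIT, frames=[2,5,7,-]
Step 9: ref 5 → HIT, frames=[2,5,7,-]
Step 10: ref 7 → HIT, frames=[2,5,7,-]
Step 11: ref 6 → FAULT, frames=[2,5,7,6]
Step 12: ref 2 → HIT, frames=[2,5,7,6]
Step 13: ref 4 → FAULT (evict 2), frames=[4,5,7,6]
Step 14: ref 2 → FAULT (evict 5), frames=[4,2,7,6]
Step 15: ref 4 → HIT, frames=[4,2,7,6]
Total faults: 6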